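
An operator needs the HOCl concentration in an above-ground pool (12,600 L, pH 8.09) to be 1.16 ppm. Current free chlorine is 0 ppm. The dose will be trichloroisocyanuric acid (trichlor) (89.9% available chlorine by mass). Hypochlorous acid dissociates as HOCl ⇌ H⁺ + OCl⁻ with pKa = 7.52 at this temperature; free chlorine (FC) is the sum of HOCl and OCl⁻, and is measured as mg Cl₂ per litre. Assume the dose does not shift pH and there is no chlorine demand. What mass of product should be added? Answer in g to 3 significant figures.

[OCl⁻]/[HOCl] = 10^(pH − pKa) = 10^(8.09 − 7.52) = 3.715; fraction as HOCl = 1/(1 + 3.715) = 0.2121.
Free chlorine required for 1.16 ppm HOCl: 1.16 / 0.2121 = 5.47 ppm.
FC to add: 5.47 − 0 = 5.47 mg/L as Cl₂.
Cl₂ equivalent: 5.47 mg/L × 12,600 L = 68.92 g.
Product at 89.9% available Cl: 68.92 / 0.899 = 76.66 g.

76.7 g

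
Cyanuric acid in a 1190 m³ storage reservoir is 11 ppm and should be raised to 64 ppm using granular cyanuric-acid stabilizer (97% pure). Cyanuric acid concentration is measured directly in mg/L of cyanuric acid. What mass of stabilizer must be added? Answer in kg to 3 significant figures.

65.0 kg

Volume: 1190 m³ = 1,190,000 L.
CYA to add: (64 − 11) = 53 mg/L × 1,190,000 L = 63,070 g cyanuric acid.
At 97% purity: 63,070 / 0.97 = 65,020 g product.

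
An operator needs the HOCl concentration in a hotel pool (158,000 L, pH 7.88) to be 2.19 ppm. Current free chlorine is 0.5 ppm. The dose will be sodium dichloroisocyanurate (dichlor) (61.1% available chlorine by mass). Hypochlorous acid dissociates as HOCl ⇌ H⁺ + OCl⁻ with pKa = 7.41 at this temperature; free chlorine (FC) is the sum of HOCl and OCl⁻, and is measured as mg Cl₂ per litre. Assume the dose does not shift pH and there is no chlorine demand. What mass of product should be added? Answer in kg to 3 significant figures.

[OCl⁻]/[HOCl] = 10^(pH − pKa) = 10^(7.88 − 7.41) = 2.951; fraction as HOCl = 1/(1 + 2.951) = 0.2531.
Free chlorine required for 2.19 ppm HOCl: 2.19 / 0.2531 = 8.653 ppm.
FC to add: 8.653 − 0.5 = 8.153 mg/L as Cl₂.
Cl₂ equivalent: 8.153 mg/L × 158,000 L = 1288 g.
Product at 61.1% available Cl: 1288 / 0.611 = 2108 g.

2.11 kg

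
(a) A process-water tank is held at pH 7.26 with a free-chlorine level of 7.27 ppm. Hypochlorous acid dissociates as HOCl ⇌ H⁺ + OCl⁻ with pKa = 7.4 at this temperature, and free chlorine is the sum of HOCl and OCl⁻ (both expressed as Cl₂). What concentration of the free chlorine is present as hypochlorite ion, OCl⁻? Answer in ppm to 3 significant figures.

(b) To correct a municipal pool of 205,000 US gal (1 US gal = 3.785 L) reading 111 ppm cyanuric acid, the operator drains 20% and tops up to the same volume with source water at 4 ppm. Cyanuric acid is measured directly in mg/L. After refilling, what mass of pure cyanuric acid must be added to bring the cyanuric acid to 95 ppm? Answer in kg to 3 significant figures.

(a) 3.05 ppm; (b) 4.19 kg

(a) [OCl⁻]/[HOCl] = 10^(pH − pKa) = 10^(7.26 − 7.4) = 10^-0.14 = 0.7244.
(a) Fraction as HOCl = 1 / (1 + 0.7244) = 0.5799.
(a) OCl⁻ = (1 − 0.5799) × 7.27 ppm = 3.054 ppm.

(b) Volume: 205,000 US gal × 3.785 L/gal = 775,925 L.
(b) After draining 20% and refilling: 111 × 0.80 + 4 × 0.20 = 89.6 ppm.
(b) Deficit to target: 95 − 89.6 = 5.4 mg/L.
(b) Mass: 5.4 mg/L × 775,925 L = 4190 g cyanuric acid.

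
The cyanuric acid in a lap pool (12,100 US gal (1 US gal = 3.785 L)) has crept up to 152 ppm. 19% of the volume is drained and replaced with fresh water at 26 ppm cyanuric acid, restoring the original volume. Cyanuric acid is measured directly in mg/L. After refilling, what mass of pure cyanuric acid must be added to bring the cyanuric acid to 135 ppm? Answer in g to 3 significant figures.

Volume: 12,100 US gal × 3.785 L/gal = 45,798 L.
After draining 19% and refilling: 152 × 0.81 + 26 × 0.19 = 128.06 ppm.
Deficit to target: 135 − 128.06 = 6.94 mg/L.
Mass: 6.94 mg/L × 45,798 L = 317.8 g cyanuric acid.

318 g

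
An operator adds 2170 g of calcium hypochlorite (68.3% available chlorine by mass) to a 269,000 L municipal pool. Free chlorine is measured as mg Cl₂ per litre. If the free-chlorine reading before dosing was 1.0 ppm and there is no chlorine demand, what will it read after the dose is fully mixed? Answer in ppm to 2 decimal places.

Available chlorine delivered: 2170 g × 0.683 = 1482 g as Cl₂.
Concentration rise: 1482 g / 269,000 L = 5.51 mg/L = 5.51 ppm.
Final FC: 1.0 + 5.51 = 6.51 ppm.

6.51 ppm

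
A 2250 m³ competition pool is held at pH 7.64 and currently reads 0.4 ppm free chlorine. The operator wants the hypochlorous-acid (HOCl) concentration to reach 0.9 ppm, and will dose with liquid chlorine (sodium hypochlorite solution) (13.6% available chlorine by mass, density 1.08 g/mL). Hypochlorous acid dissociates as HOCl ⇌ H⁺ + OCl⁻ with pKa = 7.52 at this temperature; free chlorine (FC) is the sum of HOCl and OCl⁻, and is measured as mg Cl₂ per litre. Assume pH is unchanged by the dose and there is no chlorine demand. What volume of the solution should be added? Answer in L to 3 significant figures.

25.8 L

Volume: 2250 m³ = 2,250,000 L.
[OCl⁻]/[HOCl] = 10^(pH − pKa) = 10^(7.64 − 7.52) = 1.318; fraction as HOCl = 1/(1 + 1.318) = 0.4314.
Free chlorine required for 0.9 ppm HOCl: 0.9 / 0.4314 = 2.086 ppm.
FC to add: 2.086 − 0.4 = 1.686 mg/L as Cl₂.
Cl₂ equivalent: 1.686 mg/L × 2,250,000 L = 3794 g.
Product at 13.6% available Cl: 3794 / 0.136 = 27,900 g.
Volume: 27,900 g ÷ 1.08 g/mL = 25,830 mL.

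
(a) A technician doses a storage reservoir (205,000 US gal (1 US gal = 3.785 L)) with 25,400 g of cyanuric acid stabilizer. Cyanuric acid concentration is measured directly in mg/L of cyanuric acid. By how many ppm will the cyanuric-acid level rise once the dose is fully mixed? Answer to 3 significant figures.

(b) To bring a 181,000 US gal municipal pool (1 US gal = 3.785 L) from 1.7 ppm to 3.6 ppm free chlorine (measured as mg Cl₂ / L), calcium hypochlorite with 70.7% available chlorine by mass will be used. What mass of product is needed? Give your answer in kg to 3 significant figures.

(a) 32.7 ppm; (b) 1.84 kg

(a) Volume: 205,000 US gal × 3.785 L/gal = 775,925 L.
(a) Rise: 25,400 g / 775,925 L × 1000 = 32.74 mg/L.

(b) Volume: 181,000 US gal × 3.785 L/gal = 685,085 L.
(b) Chlorine deficit: 3.6 − 1.7 = 1.9 ppm = 1.9 mg/L as Cl₂.
(b) Cl₂ equivalent needed: 1.9 mg/L × 685,085 L = 1,302,000 mg = 1302 g.
(b) Product at 70.7% available chlorine: 1302 / 0.707 = 1841 g.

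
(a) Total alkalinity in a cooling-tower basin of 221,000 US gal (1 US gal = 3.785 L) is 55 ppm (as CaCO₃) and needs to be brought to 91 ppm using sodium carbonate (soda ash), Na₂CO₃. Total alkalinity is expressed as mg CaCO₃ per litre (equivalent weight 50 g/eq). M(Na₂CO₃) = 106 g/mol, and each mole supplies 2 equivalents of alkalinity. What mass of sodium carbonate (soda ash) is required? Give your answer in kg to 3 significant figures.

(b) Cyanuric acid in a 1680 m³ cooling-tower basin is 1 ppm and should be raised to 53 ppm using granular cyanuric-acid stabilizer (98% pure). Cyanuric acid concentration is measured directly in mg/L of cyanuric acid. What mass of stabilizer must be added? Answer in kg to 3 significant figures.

(a) Volume: 221,000 US gal × 3.785 L/gal = 836,485 L.
(a) Alkalinity to add: (91 − 55) = 36 mg/L as CaCO₃ × 836,485 L = 30,110 g as CaCO₃.
(a) Equivalents: 30,110 g ÷ 50 g/eq = 602.3 eq.
(a) Each mole of Na₂CO₃ supplies 2 eq, so 602.3 / 2 = 301.1 mol.
(a) Mass: 301.1 mol × 106 g/mol = 31,920 g.

(b) Volume: 1680 m³ = 1,680,000 L.
(b) CYA to add: (53 − 1) = 52 mg/L × 1,680,000 L = 87,360 g cyanuric acid.
(b) At 98% purity: 87,360 / 0.98 = 89,140 g product.

(a) 31.9 kg; (b) 89.1 kg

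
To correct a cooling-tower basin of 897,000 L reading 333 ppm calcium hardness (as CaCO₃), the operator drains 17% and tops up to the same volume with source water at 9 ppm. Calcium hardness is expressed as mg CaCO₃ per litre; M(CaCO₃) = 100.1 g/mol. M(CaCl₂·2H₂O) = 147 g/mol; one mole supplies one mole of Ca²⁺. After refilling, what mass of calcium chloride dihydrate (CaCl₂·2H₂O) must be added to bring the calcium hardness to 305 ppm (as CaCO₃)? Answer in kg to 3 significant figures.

35.7 kg

After draining 17% and refilling: 333 × 0.83 + 9 × 0.17 = 277.92 ppm.
Deficit to target: 305 − 277.92 = 27.08 mg/L.
As CaCO₃: 27.08 mg/L × 897,000 L = 24,290 g; ÷ 100.1 = 242.7 mol Ca²⁺.
Mass: 242.7 × 147 = 35,670 g.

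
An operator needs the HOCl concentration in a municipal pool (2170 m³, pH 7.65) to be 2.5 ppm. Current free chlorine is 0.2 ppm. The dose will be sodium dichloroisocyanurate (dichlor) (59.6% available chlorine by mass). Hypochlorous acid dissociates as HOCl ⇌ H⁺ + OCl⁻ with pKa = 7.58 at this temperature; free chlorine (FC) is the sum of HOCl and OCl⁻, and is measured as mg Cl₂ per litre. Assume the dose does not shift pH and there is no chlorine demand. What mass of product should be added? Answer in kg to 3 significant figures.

19.1 kg

Volume: 2170 m³ = 2,170,000 L.
[OCl⁻]/[HOCl] = 10^(pH − pKa) = 10^(7.65 − 7.58) = 1.175; fraction as HOCl = 1/(1 + 1.175) = 0.4598.
Free chlorine required for 2.5 ppm HOCl: 2.5 / 0.4598 = 5.437 ppm.
FC to add: 5.437 − 0.2 = 5.237 mg/L as Cl₂.
Cl₂ equivalent: 5.237 mg/L × 2,170,000 L = 11,360 g.
Product at 59.6% available Cl: 11,360 / 0.596 = 19,070 g.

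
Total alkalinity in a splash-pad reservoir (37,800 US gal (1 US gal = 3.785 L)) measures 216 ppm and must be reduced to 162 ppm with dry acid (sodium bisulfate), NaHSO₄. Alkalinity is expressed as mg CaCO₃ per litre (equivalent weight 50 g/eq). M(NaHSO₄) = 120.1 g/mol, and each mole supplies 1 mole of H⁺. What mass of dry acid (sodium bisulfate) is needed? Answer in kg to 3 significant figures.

Volume: 37,800 US gal × 3.785 L/gal = 143,073 L.
Alkalinity to neutralize: (216 − 162) = 54 mg/L as CaCO₃ × 143,073 L = 7726 g as CaCO₃.
Equivalents of H⁺ required: 7726 ÷ 50 g/eq = 154.5 eq = 154.5 mol NaHSO₄.
Mass of NaHSO₄: 154.5 × 120.1 = 18,560 g.

18.6 kg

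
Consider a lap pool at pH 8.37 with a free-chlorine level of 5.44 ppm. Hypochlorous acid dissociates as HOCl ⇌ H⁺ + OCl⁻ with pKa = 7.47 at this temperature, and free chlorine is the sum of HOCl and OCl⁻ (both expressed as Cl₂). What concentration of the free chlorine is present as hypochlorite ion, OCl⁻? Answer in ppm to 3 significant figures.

4.83 ppm

[OCl⁻]/[HOCl] = 10^(pH − pKa) = 10^(8.37 − 7.47) = 10^0.90 = 7.943.
Fraction as HOCl = 1 / (1 + 7.943) = 0.1118.
OCl⁻ = (1 − 0.1118) × 5.44 ppm = 4.832 ppm.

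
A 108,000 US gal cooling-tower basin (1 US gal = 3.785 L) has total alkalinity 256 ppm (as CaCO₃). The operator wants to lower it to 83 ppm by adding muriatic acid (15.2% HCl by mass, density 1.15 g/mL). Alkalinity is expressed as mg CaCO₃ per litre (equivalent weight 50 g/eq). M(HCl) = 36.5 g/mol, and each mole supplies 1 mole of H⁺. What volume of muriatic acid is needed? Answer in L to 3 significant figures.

295 L

Volume: 108,000 US gal × 3.785 L/gal = 408,780 L.
Alkalinity to neutralize: (256 − 83) = 173 mg/L as CaCO₃ × 408,780 L = 70,720 g as CaCO₃.
Equivalents of H⁺ required: 70,720 ÷ 50 g/eq = 1414 eq = 1414 mol HCl.
Mass of HCl: 1414 × 36.5 = 51,620 g.
Mass of 15.2% solution: 51,620 / 0.152 = 339,600 g.
Volume: 339,600 g ÷ 1.15 g/mL = 295,300 mL.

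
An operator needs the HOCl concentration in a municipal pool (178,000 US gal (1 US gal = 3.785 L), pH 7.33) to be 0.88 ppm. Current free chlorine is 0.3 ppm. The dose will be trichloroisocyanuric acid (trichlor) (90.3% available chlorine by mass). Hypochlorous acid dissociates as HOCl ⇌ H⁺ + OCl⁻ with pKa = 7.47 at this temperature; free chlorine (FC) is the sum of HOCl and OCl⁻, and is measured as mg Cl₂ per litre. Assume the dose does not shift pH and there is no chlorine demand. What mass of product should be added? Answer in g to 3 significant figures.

Volume: 178,000 US gal × 3.785 L/gal = 673,730 L.
[OCl⁻]/[HOCl] = 10^(pH − pKa) = 10^(7.33 − 7.47) = 0.7244; fraction as HOCl = 1/(1 + 0.7244) = 0.5799.
Free chlorine required for 0.88 ppm HOCl: 0.88 / 0.5799 = 1.518 ppm.
FC to add: 1.518 − 0.3 = 1.218 mg/L as Cl₂.
Cl₂ equivalent: 1.218 mg/L × 673,730 L = 820.3 g.
Product at 90.3% available Cl: 820.3 / 0.903 = 908.4 g.

908 g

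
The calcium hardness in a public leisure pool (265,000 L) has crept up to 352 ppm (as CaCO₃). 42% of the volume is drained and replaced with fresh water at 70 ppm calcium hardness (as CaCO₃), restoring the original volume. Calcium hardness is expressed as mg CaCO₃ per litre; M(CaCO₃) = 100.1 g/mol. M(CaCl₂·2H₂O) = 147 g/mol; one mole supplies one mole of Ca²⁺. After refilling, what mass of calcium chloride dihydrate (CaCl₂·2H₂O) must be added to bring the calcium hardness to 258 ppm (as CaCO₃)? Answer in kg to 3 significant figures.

9.51 kg

After draining 42% and refilling: 352 × 0.58 + 70 × 0.42 = 233.56 ppm.
Deficit to target: 258 − 233.56 = 24.44 mg/L.
As CaCO₃: 24.44 mg/L × 265,000 L = 6477 g; ÷ 100.1 = 64.7 mol Ca²⁺.
Mass: 64.7 × 147 = 9511 g.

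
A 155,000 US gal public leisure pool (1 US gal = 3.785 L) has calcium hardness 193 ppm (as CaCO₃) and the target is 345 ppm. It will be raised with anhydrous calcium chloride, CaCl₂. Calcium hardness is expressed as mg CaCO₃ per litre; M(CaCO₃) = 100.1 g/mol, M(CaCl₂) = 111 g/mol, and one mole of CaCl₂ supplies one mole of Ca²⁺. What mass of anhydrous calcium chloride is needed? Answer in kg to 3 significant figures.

98.9 kg

Volume: 155,000 US gal × 3.785 L/gal = 586,675 L.
Hardness to add: (345 − 193) = 152 mg/L as CaCO₃ × 586,675 L = 89,170 g as CaCO₃.
Moles of Ca²⁺ (1 mol Ca²⁺ ≡ 1 mol CaCO₃): 89,170 / 100.1 g/mol = 890.9 mol.
Mass of CaCl₂: 890.9 × 111 = 98,880 g.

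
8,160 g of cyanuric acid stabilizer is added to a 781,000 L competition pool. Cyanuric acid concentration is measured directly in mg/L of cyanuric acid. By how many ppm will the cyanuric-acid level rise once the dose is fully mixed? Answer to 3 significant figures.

Rise: 8,160 g / 781,000 L × 1000 = 10.45 mg/L.

10.4 ppm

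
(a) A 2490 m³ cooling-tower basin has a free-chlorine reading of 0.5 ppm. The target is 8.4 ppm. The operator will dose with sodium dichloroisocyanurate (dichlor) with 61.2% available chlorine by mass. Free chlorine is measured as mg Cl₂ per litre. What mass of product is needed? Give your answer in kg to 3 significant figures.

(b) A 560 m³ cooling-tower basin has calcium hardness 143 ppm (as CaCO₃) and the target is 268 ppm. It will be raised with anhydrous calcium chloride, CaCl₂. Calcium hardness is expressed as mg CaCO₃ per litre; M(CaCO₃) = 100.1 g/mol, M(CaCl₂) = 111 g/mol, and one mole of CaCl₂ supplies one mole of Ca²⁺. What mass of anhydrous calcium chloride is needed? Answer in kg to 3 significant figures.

(a) 32.1 kg; (b) 77.6 kg

(a) Volume: 2490 m³ = 2,490,000 L.
(a) Chlorine deficit: 8.4 − 0.5 = 7.9 ppm = 7.9 mg/L as Cl₂.
(a) Cl₂ equivalent needed: 7.9 mg/L × 2,490,000 L = 19,670,000 mg = 19,670 g.
(a) Product at 61.2% available chlorine: 19,670 / 0.612 = 32,140 g.

(b) Volume: 560 m³ = 560,000 L.
(b) Hardness to add: (268 − 143) = 125 mg/L as CaCO₃ × 560,000 L = 70,000 g as CaCO₃.
(b) Moles of Ca²⁺ (1 mol Ca²⁺ ≡ 1 mol CaCO₃): 70,000 / 100.1 g/mol = 699.3 mol.
(b) Mass of CaCl₂: 699.3 × 111 = 77,620 g.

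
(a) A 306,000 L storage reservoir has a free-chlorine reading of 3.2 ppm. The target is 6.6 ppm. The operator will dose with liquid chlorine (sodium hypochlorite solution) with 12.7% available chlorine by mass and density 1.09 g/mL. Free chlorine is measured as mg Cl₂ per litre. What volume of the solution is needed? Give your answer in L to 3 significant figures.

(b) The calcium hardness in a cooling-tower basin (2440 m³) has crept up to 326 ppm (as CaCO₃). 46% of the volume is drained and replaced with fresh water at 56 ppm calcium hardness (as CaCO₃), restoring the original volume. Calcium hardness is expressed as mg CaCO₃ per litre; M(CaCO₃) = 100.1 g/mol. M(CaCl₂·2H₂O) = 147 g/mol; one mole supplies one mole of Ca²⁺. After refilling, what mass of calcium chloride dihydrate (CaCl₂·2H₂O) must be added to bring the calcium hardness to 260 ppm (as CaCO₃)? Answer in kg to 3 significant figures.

(a) 7.52 L; (b) 209 kg

(a) Chlorine deficit: 6.6 − 3.2 = 3.4 ppm = 3.4 mg/L as Cl₂.
(a) Cl₂ equivalent needed: 3.4 mg/L × 306,000 L = 1,040,000 mg = 1040 g.
(a) Product at 12.7% available chlorine: 1040 / 0.127 = 8192 g.
(a) Volume at density 1.09 g/mL: 8192 g ÷ 1.09 g/mL = 7516 mL.

(b) Volume: 2440 m³ = 2,440,000 L.
(b) After draining 46% and refilling: 326 × 0.54 + 56 × 0.46 = 201.8 ppm.
(b) Deficit to target: 260 − 201.8 = 58.2 mg/L.
(b) As CaCO₃: 58.2 mg/L × 2,440,000 L = 142,000 g; ÷ 100.1 = 1419 mol Ca²⁺.
(b) Mass: 1419 × 147 = 208,500 g.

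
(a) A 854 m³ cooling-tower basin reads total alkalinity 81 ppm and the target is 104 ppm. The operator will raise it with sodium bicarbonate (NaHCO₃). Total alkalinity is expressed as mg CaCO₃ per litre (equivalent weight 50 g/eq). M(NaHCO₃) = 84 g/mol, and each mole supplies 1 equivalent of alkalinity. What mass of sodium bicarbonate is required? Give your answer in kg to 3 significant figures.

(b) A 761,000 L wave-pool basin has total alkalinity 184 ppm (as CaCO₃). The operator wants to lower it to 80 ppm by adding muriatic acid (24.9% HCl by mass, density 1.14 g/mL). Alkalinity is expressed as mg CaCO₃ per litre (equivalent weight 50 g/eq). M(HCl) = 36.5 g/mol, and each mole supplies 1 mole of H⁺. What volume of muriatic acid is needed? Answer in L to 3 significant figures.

(a) 33.0 kg; (b) 204 L

(a) Volume: 854 m³ = 854,000 L.
(a) Alkalinity to add: (104 − 81) = 23 mg/L as CaCO₃ × 854,000 L = 19,640 g as CaCO₃.
(a) Equivalents: 19,640 g ÷ 50 g/eq = 392.8 eq.
(a) NaHCO₃ supplies 1 eq per mole → 392.8 mol.
(a) Mass: 392.8 mol × 84 g/mol = 33,000 g.

(b) Alkalinity to neutralize: (184 − 80) = 104 mg/L as CaCO₃ × 761,000 L = 79,140 g as CaCO₃.
(b) Equivalents of H⁺ required: 79,140 ÷ 50 g/eq = 1583 eq = 1583 mol HCl.
(b) Mass of HCl: 1583 × 36.5 = 57,780 g.
(b) Mass of 24.9% solution: 57,780 / 0.249 = 232,000 g.
(b) Volume: 232,000 g ÷ 1.14 g/mL = 203,500 mL.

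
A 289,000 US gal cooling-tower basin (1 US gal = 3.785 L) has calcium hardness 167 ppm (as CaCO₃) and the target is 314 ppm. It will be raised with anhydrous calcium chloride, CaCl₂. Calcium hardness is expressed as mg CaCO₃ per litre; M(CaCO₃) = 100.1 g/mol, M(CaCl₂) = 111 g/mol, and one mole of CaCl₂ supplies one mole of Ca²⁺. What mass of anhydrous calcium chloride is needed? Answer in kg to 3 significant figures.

178 kg

Volume: 289,000 US gal × 3.785 L/gal = 1,093,865 L.
Hardness to add: (314 − 167) = 147 mg/L as CaCO₃ × 1,093,865 L = 160,800 g as CaCO₃.
Moles of Ca²⁺ (1 mol Ca²⁺ ≡ 1 mol CaCO₃): 160,800 / 100.1 g/mol = 1606 mol.
Mass of CaCl₂: 1606 × 111 = 178,300 g.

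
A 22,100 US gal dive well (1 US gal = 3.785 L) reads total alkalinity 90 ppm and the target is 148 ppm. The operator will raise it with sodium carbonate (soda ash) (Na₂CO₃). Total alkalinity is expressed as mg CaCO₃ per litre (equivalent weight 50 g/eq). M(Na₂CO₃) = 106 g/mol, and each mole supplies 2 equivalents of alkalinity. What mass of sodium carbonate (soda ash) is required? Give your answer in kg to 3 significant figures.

5.14 kg

Volume: 22,100 US gal × 3.785 L/gal = 83,648 L.
Alkalinity to add: (148 − 90) = 58 mg/L as CaCO₃ × 83,648 L = 4852 g as CaCO₃.
Equivalents: 4852 g ÷ 50 g/eq = 97.03 eq.
Each mole of Na₂CO₃ supplies 2 eq, so 97.03 / 2 = 48.52 mol.
Mass: 48.52 mol × 106 g/mol = 5143 g.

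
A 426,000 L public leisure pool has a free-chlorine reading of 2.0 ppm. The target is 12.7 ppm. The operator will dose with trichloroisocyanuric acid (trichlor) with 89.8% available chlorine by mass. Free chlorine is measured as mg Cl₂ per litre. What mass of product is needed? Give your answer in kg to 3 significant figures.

5.08 kg

Chlorine deficit: 12.7 − 2.0 = 10.7 ppm = 10.7 mg/L as Cl₂.
Cl₂ equivalent needed: 10.7 mg/L × 426,000 L = 4,558,000 mg = 4558 g.
Product at 89.8% available chlorine: 4558 / 0.898 = 5076 g.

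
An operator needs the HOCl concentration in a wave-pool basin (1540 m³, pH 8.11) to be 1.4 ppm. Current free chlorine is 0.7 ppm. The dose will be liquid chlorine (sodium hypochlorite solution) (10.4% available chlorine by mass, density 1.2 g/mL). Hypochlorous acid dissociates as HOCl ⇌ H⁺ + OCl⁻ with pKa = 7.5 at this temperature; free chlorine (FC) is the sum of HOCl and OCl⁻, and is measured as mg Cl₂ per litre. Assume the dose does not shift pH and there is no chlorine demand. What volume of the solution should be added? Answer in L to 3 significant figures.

Volume: 1540 m³ = 1,540,000 L.
[OCl⁻]/[HOCl] = 10^(pH − pKa) = 10^(8.11 − 7.5) = 4.074; fraction as HOCl = 1/(1 + 4.074) = 0.1971.
Free chlorine required for 1.4 ppm HOCl: 1.4 / 0.1971 = 7.103 ppm.
FC to add: 7.103 − 0.7 = 6.403 mg/L as Cl₂.
Cl₂ equivalent: 6.403 mg/L × 1,540,000 L = 9861 g.
Product at 10.4% available Cl: 9861 / 0.104 = 94,820 g.
Volume: 94,820 g ÷ 1.2 g/mL = 79,020 mL.

79.0 L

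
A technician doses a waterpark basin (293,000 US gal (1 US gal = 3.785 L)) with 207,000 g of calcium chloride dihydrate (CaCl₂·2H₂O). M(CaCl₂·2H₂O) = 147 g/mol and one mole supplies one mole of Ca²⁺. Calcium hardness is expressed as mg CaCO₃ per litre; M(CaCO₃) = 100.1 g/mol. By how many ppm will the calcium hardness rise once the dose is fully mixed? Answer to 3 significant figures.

127 ppm

Volume: 293,000 US gal × 3.785 L/gal = 1,109,005 L.
Moles of Ca²⁺: 207,000 g ÷ 147 g/mol = 1408 mol.
As CaCO₃: 1408 mol × 100.1 g/mol = 141,000 g.
Rise: 141,000 g / 1,109,005 L × 1000 = 127.1 mg/L.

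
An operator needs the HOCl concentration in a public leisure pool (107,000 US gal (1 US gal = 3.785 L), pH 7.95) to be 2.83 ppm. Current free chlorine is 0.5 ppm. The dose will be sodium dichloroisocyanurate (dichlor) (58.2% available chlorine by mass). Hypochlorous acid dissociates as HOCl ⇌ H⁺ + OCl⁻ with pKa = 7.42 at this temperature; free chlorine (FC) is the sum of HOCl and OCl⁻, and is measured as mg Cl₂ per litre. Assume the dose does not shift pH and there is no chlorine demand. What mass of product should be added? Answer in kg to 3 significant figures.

8.29 kg

Volume: 107,000 US gal × 3.785 L/gal = 404,995 L.
[OCl⁻]/[HOCl] = 10^(pH − pKa) = 10^(7.95 − 7.42) = 3.388; fraction as HOCl = 1/(1 + 3.388) = 0.2279.
Free chlorine required for 2.83 ppm HOCl: 2.83 / 0.2279 = 12.42 ppm.
FC to add: 12.42 − 0.5 = 11.92 mg/L as Cl₂.
Cl₂ equivalent: 11.92 mg/L × 404,995 L = 4827 g.
Product at 58.2% available Cl: 4827 / 0.582 = 8294 g.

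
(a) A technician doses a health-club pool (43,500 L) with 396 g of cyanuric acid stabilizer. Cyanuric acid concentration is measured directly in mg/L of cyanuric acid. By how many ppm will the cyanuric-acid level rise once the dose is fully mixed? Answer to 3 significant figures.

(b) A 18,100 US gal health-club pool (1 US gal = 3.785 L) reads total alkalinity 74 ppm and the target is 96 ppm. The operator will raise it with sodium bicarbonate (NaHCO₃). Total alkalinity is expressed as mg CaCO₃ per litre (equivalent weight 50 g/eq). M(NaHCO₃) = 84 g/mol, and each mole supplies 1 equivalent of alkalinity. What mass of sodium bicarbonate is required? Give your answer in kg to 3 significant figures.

(a) 9.10 ppm; (b) 2.53 kg

(a) Rise: 396 g / 43,500 L × 1000 = 9.103 mg/L.

(b) Volume: 18,100 US gal × 3.785 L/gal = 68,508 L.
(b) Alkalinity to add: (96 − 74) = 22 mg/L as CaCO₃ × 68,508 L = 1507 g as CaCO₃.
(b) Equivalents: 1507 g ÷ 50 g/eq = 30.14 eq.
(b) NaHCO₃ supplies 1 eq per mole → 30.14 mol.
(b) Mass: 30.14 mol × 84 g/mol = 2532 g.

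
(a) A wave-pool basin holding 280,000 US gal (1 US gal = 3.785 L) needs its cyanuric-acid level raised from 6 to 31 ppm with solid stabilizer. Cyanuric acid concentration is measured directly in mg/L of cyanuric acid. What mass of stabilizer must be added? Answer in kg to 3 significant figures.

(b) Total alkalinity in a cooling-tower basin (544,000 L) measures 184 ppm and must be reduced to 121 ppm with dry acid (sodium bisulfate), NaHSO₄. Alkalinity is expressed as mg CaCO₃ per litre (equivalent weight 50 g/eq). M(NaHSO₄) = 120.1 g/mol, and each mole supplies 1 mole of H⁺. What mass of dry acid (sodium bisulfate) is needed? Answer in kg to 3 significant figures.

(a) 26.5 kg; (b) 82.3 kg

(a) Volume: 280,000 US gal × 3.785 L/gal = 1,059,800 L.
(a) CYA to add: (31 − 6) = 25 mg/L × 1,059,800 L = 26,500 g cyanuric acid.

(b) Alkalinity to neutralize: (184 − 121) = 63 mg/L as CaCO₃ × 544,000 L = 34,270 g as CaCO₃.
(b) Equivalents of H⁺ required: 34,270 ÷ 50 g/eq = 685.4 eq = 685.4 mol NaHSO₄.
(b) Mass of NaHSO₄: 685.4 × 120.1 = 82,320 g.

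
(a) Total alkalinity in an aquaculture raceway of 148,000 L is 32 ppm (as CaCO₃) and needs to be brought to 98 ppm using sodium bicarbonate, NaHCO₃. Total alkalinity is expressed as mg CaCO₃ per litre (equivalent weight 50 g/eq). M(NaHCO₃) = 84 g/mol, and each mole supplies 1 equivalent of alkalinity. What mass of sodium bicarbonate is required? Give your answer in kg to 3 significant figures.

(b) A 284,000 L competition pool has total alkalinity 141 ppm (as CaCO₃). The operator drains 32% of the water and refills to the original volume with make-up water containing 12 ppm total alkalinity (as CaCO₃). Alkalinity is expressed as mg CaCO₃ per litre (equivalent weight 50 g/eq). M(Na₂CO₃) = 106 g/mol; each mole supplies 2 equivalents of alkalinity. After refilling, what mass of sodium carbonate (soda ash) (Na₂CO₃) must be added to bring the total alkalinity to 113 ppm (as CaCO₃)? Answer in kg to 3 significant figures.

(a) 16.4 kg; (b) 4.00 kg

(a) Alkalinity to add: (98 − 32) = 66 mg/L as CaCO₃ × 148,000 L = 9768 g as CaCO₃.
(a) Equivalents: 9768 g ÷ 50 g/eq = 195.4 eq.
(a) NaHCO₃ supplies 1 eq per mole → 195.4 mol.
(a) Mass: 195.4 mol × 84 g/mol = 16,410 g.

(b) After draining 32% and refilling: 141 × 0.68 + 12 × 0.32 = 99.72 ppm.
(b) Deficit to target: 113 − 99.72 = 13.28 mg/L.
(b) As CaCO₃: 13.28 mg/L × 284,000 L = 3772 g; ÷ 50 g/eq ÷ 2 = 37.72 mol Na₂CO₃.
(b) Mass: 37.72 × 106 = 3998 g.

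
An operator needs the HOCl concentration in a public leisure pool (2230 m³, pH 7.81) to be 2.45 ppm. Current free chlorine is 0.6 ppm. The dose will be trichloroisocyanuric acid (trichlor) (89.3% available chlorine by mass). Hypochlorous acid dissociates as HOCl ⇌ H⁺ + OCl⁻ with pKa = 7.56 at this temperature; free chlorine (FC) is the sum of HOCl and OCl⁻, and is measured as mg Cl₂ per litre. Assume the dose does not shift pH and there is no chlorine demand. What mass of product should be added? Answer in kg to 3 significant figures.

Volume: 2230 m³ = 2,230,000 L.
[OCl⁻]/[HOCl] = 10^(pH − pKa) = 10^(7.81 − 7.56) = 1.778; fraction as HOCl = 1/(1 + 1.778) = 0.3599.
Free chlorine required for 2.45 ppm HOCl: 2.45 / 0.3599 = 6.807 ppm.
FC to add: 6.807 − 0.6 = 6.207 mg/L as Cl₂.
Cl₂ equivalent: 6.207 mg/L × 2,230,000 L = 13,840 g.
Product at 89.3% available Cl: 13,840 / 0.893 = 15,500 g.

15.5 kg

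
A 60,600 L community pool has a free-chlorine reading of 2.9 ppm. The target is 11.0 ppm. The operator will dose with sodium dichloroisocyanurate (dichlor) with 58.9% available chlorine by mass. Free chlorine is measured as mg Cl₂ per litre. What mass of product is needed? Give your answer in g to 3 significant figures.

Chlorine deficit: 11.0 − 2.9 = 8.1 ppm = 8.1 mg/L as Cl₂.
Cl₂ equivalent needed: 8.1 mg/L × 60,600 L = 490,900 mg = 490.9 g.
Product at 58.9% available chlorine: 490.9 / 0.589 = 833.4 g.

833 g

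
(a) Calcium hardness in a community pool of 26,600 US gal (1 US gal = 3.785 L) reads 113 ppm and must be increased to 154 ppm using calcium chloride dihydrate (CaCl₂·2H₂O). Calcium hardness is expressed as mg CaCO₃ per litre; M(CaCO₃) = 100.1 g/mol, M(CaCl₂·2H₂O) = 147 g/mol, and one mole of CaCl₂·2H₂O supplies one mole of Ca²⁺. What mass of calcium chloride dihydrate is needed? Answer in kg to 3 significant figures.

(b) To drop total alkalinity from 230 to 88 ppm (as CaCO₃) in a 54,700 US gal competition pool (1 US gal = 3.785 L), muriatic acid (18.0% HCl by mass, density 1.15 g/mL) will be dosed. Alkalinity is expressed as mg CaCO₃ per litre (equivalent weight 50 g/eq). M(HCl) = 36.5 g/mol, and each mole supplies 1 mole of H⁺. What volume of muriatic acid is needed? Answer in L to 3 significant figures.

(a) 6.06 kg; (b) 104 L

(a) Volume: 26,600 US gal × 3.785 L/gal = 100,681 L.
(a) Hardness to add: (154 − 113) = 41 mg/L as CaCO₃ × 100,681 L = 4128 g as CaCO₃.
(a) Moles of Ca²⁺ (1 mol Ca²⁺ ≡ 1 mol CaCO₃): 4128 / 100.1 g/mol = 41.24 mol.
(a) Mass of CaCl₂·2H₂O: 41.24 × 147 = 6062 g.

(b) Volume: 54,700 US gal × 3.785 L/gal = 207,040 L.
(b) Alkalinity to neutralize: (230 − 88) = 142 mg/L as CaCO₃ × 207,040 L = 29,400 g as CaCO₃.
(b) Equivalents of H⁺ required: 29,400 ÷ 50 g/eq = 588 eq = 588 mol HCl.
(b) Mass of HCl: 588 × 36.5 = 21,460 g.
(b) Mass of 18.0% solution: 21,460 / 0.18 = 119,200 g.
(b) Volume: 119,200 g ÷ 1.15 g/mL = 103,700 mL.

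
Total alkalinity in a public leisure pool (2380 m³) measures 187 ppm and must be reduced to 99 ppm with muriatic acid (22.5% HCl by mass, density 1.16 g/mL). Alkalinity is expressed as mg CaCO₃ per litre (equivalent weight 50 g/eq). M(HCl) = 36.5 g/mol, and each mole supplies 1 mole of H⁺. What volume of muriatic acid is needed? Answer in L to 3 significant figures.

586 L

Volume: 2380 m³ = 2,380,000 L.
Alkalinity to neutralize: (187 − 99) = 88 mg/L as CaCO₃ × 2,380,000 L = 209,400 g as CaCO₃.
Equivalents of H⁺ required: 209,400 ÷ 50 g/eq = 4189 eq = 4189 mol HCl.
Mass of HCl: 4189 × 36.5 = 152,900 g.
Mass of 22.5% solution: 152,900 / 0.225 = 679,500 g.
Volume: 679,500 g ÷ 1.16 g/mL = 585,800 mL.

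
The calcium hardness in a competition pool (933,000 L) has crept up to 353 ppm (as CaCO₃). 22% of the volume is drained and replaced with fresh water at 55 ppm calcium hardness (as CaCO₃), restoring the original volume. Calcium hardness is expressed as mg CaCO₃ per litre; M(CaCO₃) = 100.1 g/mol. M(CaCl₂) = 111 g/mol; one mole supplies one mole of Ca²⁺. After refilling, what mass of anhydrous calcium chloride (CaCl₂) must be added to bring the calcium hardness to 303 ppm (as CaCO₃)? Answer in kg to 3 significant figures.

16.1 kg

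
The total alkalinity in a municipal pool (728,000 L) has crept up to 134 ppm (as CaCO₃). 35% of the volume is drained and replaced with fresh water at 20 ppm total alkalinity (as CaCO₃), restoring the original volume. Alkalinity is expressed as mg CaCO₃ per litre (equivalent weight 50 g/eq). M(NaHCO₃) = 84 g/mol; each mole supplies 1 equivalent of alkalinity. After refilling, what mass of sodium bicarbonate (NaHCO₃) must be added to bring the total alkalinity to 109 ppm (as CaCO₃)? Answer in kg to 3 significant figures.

After draining 35% and refilling: 134 × 0.65 + 20 × 0.35 = 94.1 ppm.
Deficit to target: 109 − 94.1 = 14.9 mg/L.
As CaCO₃: 14.9 mg/L × 728,000 L = 10,850 g; ÷ 50 g/eq ÷ 1 = 216.9 mol NaHCO₃.
Mass: 216.9 × 84 = 18,220 g.

18.2 kg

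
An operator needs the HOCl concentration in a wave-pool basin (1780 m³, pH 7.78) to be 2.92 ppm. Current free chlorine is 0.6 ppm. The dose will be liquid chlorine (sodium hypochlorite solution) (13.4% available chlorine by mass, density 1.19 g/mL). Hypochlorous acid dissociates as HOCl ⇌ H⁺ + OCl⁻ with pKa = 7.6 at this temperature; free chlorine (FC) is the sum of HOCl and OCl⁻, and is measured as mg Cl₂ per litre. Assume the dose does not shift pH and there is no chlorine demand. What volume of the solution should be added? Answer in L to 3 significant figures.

Volume: 1780 m³ = 1,780,000 L.
[OCl⁻]/[HOCl] = 10^(pH − pKa) = 10^(7.78 − 7.6) = 1.514; fraction as HOCl = 1/(1 + 1.514) = 0.3978.
Free chlorine required for 2.92 ppm HOCl: 2.92 / 0.3978 = 7.34 ppm.
FC to add: 7.34 − 0.6 = 6.74 mg/L as Cl₂.
Cl₂ equivalent: 6.74 mg/L × 1,780,000 L = 12,000 g.
Product at 13.4% available Cl: 12,000 / 0.134 = 89,530 g.
Volume: 89,530 g ÷ 1.19 g/mL = 75,230 mL.

75.2 L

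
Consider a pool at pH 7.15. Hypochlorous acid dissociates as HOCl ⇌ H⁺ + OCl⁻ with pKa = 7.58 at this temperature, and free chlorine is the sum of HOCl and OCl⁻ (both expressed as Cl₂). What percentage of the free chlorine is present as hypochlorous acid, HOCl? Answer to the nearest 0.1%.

72.9%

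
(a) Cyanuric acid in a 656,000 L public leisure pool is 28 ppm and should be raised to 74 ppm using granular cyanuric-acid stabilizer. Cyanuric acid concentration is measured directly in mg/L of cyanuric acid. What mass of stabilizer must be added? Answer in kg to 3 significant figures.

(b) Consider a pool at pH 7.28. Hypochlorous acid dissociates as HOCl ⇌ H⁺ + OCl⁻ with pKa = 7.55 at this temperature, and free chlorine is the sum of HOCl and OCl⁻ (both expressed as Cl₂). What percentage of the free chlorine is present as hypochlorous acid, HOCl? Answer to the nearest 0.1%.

(a) CYA to add: (74 − 28) = 46 mg/L × 656,000 L = 30,180 g cyanuric acid.

(b) [OCl⁻]/[HOCl] = 10^(pH − pKa) = 10^(7.28 − 7.55) = 10^-0.27 = 0.537.
(b) Fraction as HOCl = 1 / (1 + 0.537) = 0.6506.

(a) 30.2 kg; (b) 65.1%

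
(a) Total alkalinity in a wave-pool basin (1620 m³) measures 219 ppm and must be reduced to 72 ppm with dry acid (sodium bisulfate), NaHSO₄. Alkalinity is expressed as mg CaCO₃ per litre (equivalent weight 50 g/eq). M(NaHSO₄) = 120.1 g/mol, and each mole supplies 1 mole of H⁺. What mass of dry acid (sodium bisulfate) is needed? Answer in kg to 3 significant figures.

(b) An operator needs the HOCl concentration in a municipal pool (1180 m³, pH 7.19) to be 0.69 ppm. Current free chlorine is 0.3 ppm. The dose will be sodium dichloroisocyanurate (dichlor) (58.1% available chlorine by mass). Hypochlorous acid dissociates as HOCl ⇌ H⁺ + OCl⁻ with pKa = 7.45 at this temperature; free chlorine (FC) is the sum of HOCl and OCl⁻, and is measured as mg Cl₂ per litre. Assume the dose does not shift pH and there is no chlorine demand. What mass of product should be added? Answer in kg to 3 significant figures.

(a) Volume: 1620 m³ = 1,620,000 L.
(a) Alkalinity to neutralize: (219 − 72) = 147 mg/L as CaCO₃ × 1,620,000 L = 238,100 g as CaCO₃.
(a) Equivalents of H⁺ required: 238,100 ÷ 50 g/eq = 4763 eq = 4763 mol NaHSO₄.
(a) Mass of NaHSO₄: 4763 × 120.1 = 572,000 g.

(b) Volume: 1180 m³ = 1,180,000 L.
(b) [OCl⁻]/[HOCl] = 10^(pH − pKa) = 10^(7.19 − 7.45) = 0.5495; fraction as HOCl = 1/(1 + 0.5495) = 0.6454.
(b) Free chlorine required for 0.69 ppm HOCl: 0.69 / 0.6454 = 1.069 ppm.
(b) FC to add: 1.069 − 0.3 = 0.7692 mg/L as Cl₂.
(b) Cl₂ equivalent: 0.7692 mg/L × 1,180,000 L = 907.6 g.
(b) Product at 58.1% available Cl: 907.6 / 0.581 = 1562 g.

(a) 572 kg; (b) 1.56 kg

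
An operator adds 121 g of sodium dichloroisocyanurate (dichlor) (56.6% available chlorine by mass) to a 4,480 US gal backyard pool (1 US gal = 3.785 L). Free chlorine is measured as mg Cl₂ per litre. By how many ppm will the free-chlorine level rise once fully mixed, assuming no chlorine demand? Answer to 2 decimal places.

Volume: 4,480 US gal × 3.785 L/gal = 16,957 L.
Available chlorine delivered: 121 g × 0.566 = 68.49 g as Cl₂.
Concentration rise: 68.49 g / 16,957 L = 4.039 mg/L = 4.04 ppm.

4.04 ppm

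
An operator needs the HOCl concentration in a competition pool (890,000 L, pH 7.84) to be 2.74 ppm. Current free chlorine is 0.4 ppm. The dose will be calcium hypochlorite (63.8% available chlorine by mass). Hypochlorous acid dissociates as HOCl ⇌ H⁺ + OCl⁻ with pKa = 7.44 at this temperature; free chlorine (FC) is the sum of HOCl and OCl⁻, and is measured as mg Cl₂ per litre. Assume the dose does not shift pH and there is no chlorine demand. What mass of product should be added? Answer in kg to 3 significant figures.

12.9 kg

[OCl⁻]/[HOCl] = 10^(pH − pKa) = 10^(7.84 − 7.44) = 2.512; fraction as HOCl = 1/(1 + 2.512) = 0.2847.
Free chlorine required for 2.74 ppm HOCl: 2.74 / 0.2847 = 9.623 ppm.
FC to add: 9.623 − 0.4 = 9.223 mg/L as Cl₂.
Cl₂ equivalent: 9.223 mg/L × 890,000 L = 8208 g.
Product at 63.8% available Cl: 8208 / 0.638 = 12,870 g.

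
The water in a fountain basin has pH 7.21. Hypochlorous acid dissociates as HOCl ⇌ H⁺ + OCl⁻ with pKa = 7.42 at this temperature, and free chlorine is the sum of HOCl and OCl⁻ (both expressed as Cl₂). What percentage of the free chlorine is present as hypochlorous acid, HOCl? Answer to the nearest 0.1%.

[OCl⁻]/[HOCl] = 10^(pH − pKa) = 10^(7.21 − 7.42) = 10^-0.21 = 0.6166.
Fraction as HOCl = 1 / (1 + 0.6166) = 0.6186.

61.9%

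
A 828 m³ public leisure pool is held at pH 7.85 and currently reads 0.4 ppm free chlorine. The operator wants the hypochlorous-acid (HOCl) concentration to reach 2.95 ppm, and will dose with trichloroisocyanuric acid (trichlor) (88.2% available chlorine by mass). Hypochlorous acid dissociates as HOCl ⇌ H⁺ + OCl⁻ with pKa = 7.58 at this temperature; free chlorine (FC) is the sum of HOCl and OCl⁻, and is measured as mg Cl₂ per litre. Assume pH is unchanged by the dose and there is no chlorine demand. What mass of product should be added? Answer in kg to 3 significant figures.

7.55 kg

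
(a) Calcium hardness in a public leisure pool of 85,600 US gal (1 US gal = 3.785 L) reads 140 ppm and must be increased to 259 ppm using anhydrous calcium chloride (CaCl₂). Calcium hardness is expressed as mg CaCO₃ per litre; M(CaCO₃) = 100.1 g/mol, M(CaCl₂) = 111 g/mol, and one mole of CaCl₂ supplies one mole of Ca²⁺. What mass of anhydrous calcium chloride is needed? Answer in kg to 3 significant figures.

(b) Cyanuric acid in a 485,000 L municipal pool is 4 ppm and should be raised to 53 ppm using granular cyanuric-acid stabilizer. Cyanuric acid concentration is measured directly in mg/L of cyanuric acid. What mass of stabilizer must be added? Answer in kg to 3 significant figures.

(a) Volume: 85,600 US gal × 3.785 L/gal = 323,996 L.
(a) Hardness to add: (259 − 140) = 119 mg/L as CaCO₃ × 323,996 L = 38,560 g as CaCO₃.
(a) Moles of Ca²⁺ (1 mol Ca²⁺ ≡ 1 mol CaCO₃): 38,560 / 100.1 g/mol = 385.2 mol.
(a) Mass of CaCl₂: 385.2 × 111 = 42,750 g.

(b) CYA to add: (53 − 4) = 49 mg/L × 485,000 L = 23,760 g cyanuric acid.

(a) 42.8 kg; (b) 23.8 kg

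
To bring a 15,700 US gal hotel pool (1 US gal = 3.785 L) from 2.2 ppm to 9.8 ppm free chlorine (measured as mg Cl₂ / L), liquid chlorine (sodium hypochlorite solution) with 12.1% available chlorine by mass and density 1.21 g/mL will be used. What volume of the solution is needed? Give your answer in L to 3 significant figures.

3.08 L

Volume: 15,700 US gal × 3.785 L/gal = 59,424 L.
Chlorine deficit: 9.8 − 2.2 = 7.6 ppm = 7.6 mg/L as Cl₂.
Cl₂ equivalent needed: 7.6 mg/L × 59,424 L = 451,600 mg = 451.6 g.
Product at 12.1% available chlorine: 451.6 / 0.121 = 3732 g.
Volume at density 1.21 g/mL: 3732 g ÷ 1.21 g/mL = 3085 mL.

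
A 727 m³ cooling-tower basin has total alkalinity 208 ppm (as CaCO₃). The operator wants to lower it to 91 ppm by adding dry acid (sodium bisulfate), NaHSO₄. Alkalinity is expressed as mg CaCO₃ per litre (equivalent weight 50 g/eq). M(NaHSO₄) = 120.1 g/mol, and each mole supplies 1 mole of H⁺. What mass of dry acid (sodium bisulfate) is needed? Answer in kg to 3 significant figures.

Volume: 727 m³ = 727,000 L.
Alkalinity to neutralize: (208 − 91) = 117 mg/L as CaCO₃ × 727,000 L = 85,060 g as CaCO₃.
Equivalents of H⁺ required: 85,060 ÷ 50 g/eq = 1701 eq = 1701 mol NaHSO₄.
Mass of NaHSO₄: 1701 × 120.1 = 204,300 g.

204 kg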